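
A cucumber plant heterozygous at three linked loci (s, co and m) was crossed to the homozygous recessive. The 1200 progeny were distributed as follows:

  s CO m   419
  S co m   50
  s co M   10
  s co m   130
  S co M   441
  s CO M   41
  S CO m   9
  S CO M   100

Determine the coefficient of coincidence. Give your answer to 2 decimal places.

0.83

The two most frequent reciprocal classes, S co M and s CO m, are the parental types, so the F1 was S co M / s CO m.
The two rarest classes, s co M and S CO m, are the double crossovers. Comparing them with the parentals, only the s allele has switched, so s is the middle locus and the order is co – s – m.
co–s: (230 + 19)/1200 = 0.2075; s–m: (91 + 19)/1200 = 0.0917.
Expected DCO frequency = 0.2075 × 0.0917 ≈ 0.01903; observed = 19/1200 ≈ 0.01583.
Coefficient of coincidence = 0.01583/0.01903 ≈ 0.83.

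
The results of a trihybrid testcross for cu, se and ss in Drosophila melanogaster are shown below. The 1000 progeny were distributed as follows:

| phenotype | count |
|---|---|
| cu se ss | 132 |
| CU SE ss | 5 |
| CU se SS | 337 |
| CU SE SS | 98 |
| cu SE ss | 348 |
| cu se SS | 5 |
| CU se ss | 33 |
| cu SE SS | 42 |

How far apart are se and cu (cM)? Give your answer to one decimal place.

The two most frequent reciprocal classes, cu SE ss and CU se SS, are the parental types, so the F1 was cu SE ss / CU se SS.
The two rarest classes, CU SE ss and cu se SS, are the double crossovers. Comparing them with the parentals, only the cu allele has switched, so cu is the middle locus and the order is ss – cu – se.
Crossovers in the cu–se interval produce the single-crossover classes cu se ss and CU SE SS (132 + 98 = 230) plus the double crossovers (10).
RF(cu–se) = (230 + 10) / 1000 = 240/1000 = 0.2400 → 24.0 cM.

24.0 cM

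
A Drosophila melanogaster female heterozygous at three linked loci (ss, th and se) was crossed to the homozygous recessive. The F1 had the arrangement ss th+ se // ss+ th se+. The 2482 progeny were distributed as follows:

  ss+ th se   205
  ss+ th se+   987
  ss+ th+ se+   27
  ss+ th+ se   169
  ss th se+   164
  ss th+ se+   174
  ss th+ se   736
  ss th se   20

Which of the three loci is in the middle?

th

The two rarest classes, ss th se and ss+ th+ se+, are the double crossovers. Comparing them with the parentals, only the th allele has switched, so th is the middle locus and the order is se – th – ss.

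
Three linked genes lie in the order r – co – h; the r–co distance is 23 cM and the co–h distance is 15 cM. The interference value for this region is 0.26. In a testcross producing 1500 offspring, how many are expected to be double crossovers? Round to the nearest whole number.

Map distances give recombination frequencies of 0.230 and 0.150 for the two intervals.
With interference 0.26 (so coincidence = 0.74), expected double-crossover frequency = 0.230 × 0.150 × 0.74 = 0.02553.
Expected number = 0.02553 × 1500 = 38.30 ≈ 38.

38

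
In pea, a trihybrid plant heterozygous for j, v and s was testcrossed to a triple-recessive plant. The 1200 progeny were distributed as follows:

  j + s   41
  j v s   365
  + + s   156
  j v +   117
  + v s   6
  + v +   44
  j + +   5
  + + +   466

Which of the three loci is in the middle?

The two most frequent reciprocal classes, j v s and + + +, are the parental types, so the F1 was j v s / + + +.
The two rarest classes, + v s and j + +, are the double crossovers. Comparing them with the parentals, only the j allele has switched, so j is the middle locus and the order is s – j – v.

j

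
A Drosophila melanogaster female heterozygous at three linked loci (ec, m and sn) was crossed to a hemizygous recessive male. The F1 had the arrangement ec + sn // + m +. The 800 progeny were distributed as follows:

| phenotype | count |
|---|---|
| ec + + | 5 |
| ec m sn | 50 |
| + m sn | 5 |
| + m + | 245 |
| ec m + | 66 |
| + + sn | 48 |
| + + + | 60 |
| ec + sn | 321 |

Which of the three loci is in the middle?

The two rarest classes, ec + + and + m sn, are the double crossovers. Comparing them with the parentals, only the sn allele has switched, so sn is the middle locus and the order is ec – sn – m.

sn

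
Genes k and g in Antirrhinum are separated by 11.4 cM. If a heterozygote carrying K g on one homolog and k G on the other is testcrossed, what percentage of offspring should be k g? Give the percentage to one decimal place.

A map distance of 11.4 cM corresponds to a recombination frequency of 0.114.
The F1 is K g / k G, so k g is a recombinant gamete class with expected frequency r/2 = 0.114/2 = 0.0570.
That is 0.0570 = 5.7% of the progeny.

5.7%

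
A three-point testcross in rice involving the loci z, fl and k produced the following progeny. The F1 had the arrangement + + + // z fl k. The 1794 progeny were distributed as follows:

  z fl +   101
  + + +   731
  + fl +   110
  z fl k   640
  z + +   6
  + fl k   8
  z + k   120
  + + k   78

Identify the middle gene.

z

The two rarest classes, z + + and + fl k, are the double crossovers. Comparing them with the parentals, only the z allele has switched, so z is the middle locus and the order is k – z – fl.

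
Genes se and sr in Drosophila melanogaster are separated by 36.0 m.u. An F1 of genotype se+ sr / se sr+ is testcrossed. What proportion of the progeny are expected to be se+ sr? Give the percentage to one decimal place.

32.0%

A map distance of 36.0 m.u. corresponds to a recombination frequency of 0.360.
The F1 is se+ sr / se sr+, so se+ sr is a parental gamete class with expected frequency (1 − r)/2 = 0.640/2 = 0.3200.
That is 0.3200 = 32.0% of the progeny.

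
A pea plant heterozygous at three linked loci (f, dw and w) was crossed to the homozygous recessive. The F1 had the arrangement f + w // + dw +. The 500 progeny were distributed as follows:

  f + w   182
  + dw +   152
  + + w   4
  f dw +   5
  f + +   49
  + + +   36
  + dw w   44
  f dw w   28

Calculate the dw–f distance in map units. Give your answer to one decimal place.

The two rarest classes, + + w and f dw +, are the double crossovers. Comparing them with the parentals, only the f allele has switched, so f is the middle locus and the order is dw – f – w.
Crossovers in the dw–f interval produce the single-crossover classes f dw w and + + + (28 + 36 = 64) plus the double crossovers (9).
RF(dw–f) = (64 + 9) / 500 = 73/500 = 0.1460 → 14.6 map units.

14.6 map units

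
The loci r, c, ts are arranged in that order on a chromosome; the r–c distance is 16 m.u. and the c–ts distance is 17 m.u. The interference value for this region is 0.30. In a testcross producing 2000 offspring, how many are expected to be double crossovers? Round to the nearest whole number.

38

Map distances give recombination frequencies of 0.160 and 0.170 for the two intervals.
With interference 0.30 (so coincidence = 0.70), expected double-crossover frequency = 0.160 × 0.170 × 0.70 = 0.01904.
Expected number = 0.01904 × 2000 = 38.08 ≈ 38.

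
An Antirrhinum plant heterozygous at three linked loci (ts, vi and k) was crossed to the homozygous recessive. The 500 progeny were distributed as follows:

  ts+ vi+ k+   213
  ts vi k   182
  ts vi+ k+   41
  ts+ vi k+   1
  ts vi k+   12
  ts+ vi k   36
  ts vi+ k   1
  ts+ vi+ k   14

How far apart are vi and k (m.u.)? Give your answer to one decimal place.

The two most frequent reciprocal classes, ts+ vi+ k+ and ts vi k, are the parental types, so the F1 was ts+ vi+ k+ / ts vi k.
The two rarest classes, ts+ vi k+ and ts vi+ k, are the double crossovers. Comparing them with the parentals, only the vi allele has switched, so vi is the middle locus and the order is k – vi – ts.
Crossovers in the k–vi interval produce the single-crossover classes ts+ vi+ k and ts vi k+ (14 + 12 = 26) plus the double crossovers (2).
RF(k–vi) = (26 + 2) / 500 = 28/500 = 0.0560 → 5.6 m.u.

5.6 m.u.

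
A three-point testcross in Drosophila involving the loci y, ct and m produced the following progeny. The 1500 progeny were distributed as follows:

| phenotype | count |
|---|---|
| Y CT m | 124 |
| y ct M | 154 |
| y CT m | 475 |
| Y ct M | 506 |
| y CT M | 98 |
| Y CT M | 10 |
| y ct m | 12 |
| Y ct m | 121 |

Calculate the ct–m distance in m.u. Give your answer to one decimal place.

16.1 m.u.

The two most frequent reciprocal classes, y CT m and Y ct M, are the parental types, so the F1 was y CT m / Y ct M.
The two rarest classes, y ct m and Y CT M, are the double crossovers. Comparing them with the parentals, only the ct allele has switched, so ct is the middle locus and the order is y – ct – m.
Crossovers in the ct–m interval produce the single-crossover classes y CT M and Y ct m (98 + 121 = 219) plus the double crossovers (22).
RF(ct–m) = (219 + 22) / 1500 = 241/1500 = 0.1607 → 16.1 m.u.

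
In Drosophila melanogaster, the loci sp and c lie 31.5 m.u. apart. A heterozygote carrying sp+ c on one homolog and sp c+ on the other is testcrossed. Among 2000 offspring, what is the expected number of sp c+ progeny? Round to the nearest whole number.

A map distance of 31.5 m.u. corresponds to a recombination frequency of 0.315.
The F1 is sp+ c / sp c+, so sp c+ is a parental gamete class with expected frequency (1 − r)/2 = 0.685/2 = 0.3425.
Expected number = 0.3425 × 2000 = 685.00 ≈ 685.

685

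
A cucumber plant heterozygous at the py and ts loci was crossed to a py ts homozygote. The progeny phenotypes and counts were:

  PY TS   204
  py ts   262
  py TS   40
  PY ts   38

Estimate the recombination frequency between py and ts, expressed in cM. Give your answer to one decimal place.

14.3 cM

The two most frequent classes, PY TS (204) and py ts (262), are the parental types, so the F1 was PY TS / py ts.
The recombinant classes are PY ts and py TS: 38 + 40 = 78.
Recombination frequency = 78/544 = 0.1434 ≈ 14.3%, i.e. 14.3 cM.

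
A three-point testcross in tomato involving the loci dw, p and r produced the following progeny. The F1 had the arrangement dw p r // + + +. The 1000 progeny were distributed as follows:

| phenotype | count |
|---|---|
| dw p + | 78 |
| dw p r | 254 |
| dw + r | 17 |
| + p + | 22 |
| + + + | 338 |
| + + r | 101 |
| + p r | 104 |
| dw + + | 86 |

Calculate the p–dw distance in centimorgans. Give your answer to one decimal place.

22.9 centimorgans

The two rarest classes, dw + r and + p +, are the double crossovers. Comparing them with the parentals, only the p allele has switched, so p is the middle locus and the order is r – p – dw.
Crossovers in the p–dw interval produce the single-crossover classes + p r and dw + + (104 + 86 = 190) plus the double crossovers (39).
RF(p–dw) = (190 + 39) / 1000 = 229/1000 = 0.2290 → 22.9 centimorgans.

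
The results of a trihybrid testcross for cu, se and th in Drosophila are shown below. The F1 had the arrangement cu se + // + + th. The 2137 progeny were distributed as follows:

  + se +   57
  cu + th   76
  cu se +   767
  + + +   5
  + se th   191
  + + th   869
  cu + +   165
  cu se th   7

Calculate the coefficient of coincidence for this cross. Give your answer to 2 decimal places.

0.48

The two rarest classes, cu se th and + + +, are the double crossovers. Comparing them with the parentals, only the th allele has switched, so th is the middle locus and the order is se – th – cu.
se–th: (356 + 12)/2137 = 0.1722; th–cu: (133 + 12)/2137 = 0.0679.
Expected DCO frequency = 0.1722 × 0.0679 ≈ 0.01169; observed = 12/2137 ≈ 0.00562.
Coefficient of coincidence = 0.00562/0.01169 ≈ 0.48.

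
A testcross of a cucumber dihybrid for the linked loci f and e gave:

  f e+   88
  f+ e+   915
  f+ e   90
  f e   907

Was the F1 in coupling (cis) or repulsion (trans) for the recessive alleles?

The two most frequent classes are f+ e+ (915) and f e (907); these are the parental (non-recombinant) types.
So the F1 carried f+ e+ on one chromosome and f e on the other — the recessive alleles are on the same chromosome (cis / coupling).

cis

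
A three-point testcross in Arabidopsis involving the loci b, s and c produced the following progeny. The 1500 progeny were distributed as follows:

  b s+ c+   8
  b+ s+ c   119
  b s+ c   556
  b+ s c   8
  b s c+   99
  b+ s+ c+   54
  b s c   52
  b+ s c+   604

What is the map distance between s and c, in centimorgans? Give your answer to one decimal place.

8.1 centimorgans

The two most frequent reciprocal classes, b s+ c and b+ s c+, are the parental types, so the F1 was b s+ c / b+ s c+.
The two rarest classes, b s+ c+ and b+ s c, are the double crossovers. Comparing them with the parentals, only the c allele has switched, so c is the middle locus and the order is b – c – s.
Crossovers in the c–s interval produce the single-crossover classes b s c and b+ s+ c+ (52 + 54 = 106) plus the double crossovers (16).
RF(c–s) = (106 + 16) / 1500 = 122/1500 = 0.0813 → 8.1 centimorgans.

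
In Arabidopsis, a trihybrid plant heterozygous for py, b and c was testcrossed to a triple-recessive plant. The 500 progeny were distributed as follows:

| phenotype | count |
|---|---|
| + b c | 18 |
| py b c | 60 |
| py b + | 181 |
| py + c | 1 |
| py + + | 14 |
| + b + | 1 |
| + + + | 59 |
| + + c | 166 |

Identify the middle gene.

The two most frequent reciprocal classes, + + c and py b +, are the parental types, so the F1 was + + c / py b +.
The two rarest classes, py + c and + b +, are the double crossovers. Comparing them with the parentals, only the py allele has switched, so py is the middle locus and the order is c – py – b.

py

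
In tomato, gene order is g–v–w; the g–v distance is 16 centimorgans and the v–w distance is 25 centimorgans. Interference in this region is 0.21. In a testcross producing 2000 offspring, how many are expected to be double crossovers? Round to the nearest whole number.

Map distances give recombination frequencies of 0.160 and 0.250 for the two intervals.
With interference 0.21 (so coincidence = 0.79), expected double-crossover frequency = 0.160 × 0.250 × 0.79 = 0.03160.
Expected number = 0.03160 × 2000 = 63.20 ≈ 63.

63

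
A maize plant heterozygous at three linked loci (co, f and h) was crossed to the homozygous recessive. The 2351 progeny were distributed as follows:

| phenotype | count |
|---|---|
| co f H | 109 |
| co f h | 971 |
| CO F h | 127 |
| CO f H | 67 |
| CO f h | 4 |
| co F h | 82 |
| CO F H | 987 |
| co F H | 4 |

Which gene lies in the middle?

The two most frequent reciprocal classes, CO F H and co f h, are the parental types, so the F1 was CO F H / co f h.
The two rarest classes, co F H and CO f h, are the double crossovers. Comparing them with the parentals, only the co allele has switched, so co is the middle locus and the order is h – co – f.

co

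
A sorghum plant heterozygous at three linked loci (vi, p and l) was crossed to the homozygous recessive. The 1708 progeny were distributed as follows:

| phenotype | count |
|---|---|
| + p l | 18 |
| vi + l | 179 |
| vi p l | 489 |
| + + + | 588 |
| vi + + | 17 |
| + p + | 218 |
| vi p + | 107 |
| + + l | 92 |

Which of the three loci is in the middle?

The two most frequent reciprocal classes, vi p l and + + +, are the parental types, so the F1 was vi p l / + + +.
The two rarest classes, + p l and vi + +, are the double crossovers. Comparing them with the parentals, only the vi allele has switched, so vi is the middle locus and the order is p – vi – l.

vi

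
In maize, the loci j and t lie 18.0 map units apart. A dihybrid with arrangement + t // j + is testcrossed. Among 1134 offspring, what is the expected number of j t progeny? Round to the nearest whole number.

A map distance of 18.0 map units corresponds to a recombination frequency of 0.180.
The F1 is + t / j +, so j t is a recombinant gamete class with expected frequency r/2 = 0.180/2 = 0.0900.
Expected number = 0.0900 × 1134 = 102.06 ≈ 102.

102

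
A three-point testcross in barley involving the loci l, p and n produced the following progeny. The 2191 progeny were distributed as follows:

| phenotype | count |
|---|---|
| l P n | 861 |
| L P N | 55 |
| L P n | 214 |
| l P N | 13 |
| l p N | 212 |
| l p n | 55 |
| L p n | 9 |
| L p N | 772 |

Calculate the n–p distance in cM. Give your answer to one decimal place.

6.0 cM

The two most frequent reciprocal classes, l P n and L p N, are the parental types, so the F1 was l P n / L p N.
The two rarest classes, l P N and L p n, are the double crossovers. Comparing them with the parentals, only the n allele has switched, so n is the middle locus and the order is p – n – l.
Crossovers in the p–n interval produce the single-crossover classes l p n and L P N (55 + 55 = 110) plus the double crossovers (22).
RF(p–n) = (110 + 22) / 2191 = 132/2191 = 0.0602 → 6.0 cM.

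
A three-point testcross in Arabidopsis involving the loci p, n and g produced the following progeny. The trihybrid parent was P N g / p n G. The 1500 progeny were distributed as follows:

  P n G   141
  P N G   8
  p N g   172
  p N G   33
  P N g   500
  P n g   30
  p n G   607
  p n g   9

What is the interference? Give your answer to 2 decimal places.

0.03

The two rarest classes, P N G and p n g, are the double crossovers. Comparing them with the parentals, only the g allele has switched, so g is the middle locus and the order is n – g – p.
n–g: (63 + 17)/1500 = 0.0533; g–p: (313 + 17)/1500 = 0.2200.
Expected DCO frequency = 0.0533 × 0.2200 ≈ 0.01173; observed = 17/1500 ≈ 0.01133.
Coefficient of coincidence = 0.01133/0.01173 ≈ 0.97; interference = 1 − 0.97 = 0.03.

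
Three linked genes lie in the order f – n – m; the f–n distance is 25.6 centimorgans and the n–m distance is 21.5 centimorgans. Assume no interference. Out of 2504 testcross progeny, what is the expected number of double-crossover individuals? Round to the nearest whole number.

138

Map distances give recombination frequencies of 0.256 and 0.215 for the two intervals.
With no interference, expected double-crossover frequency = 0.256 × 0.215 = 0.05504.
Expected number = 0.05504 × 2504 = 137.82 ≈ 138.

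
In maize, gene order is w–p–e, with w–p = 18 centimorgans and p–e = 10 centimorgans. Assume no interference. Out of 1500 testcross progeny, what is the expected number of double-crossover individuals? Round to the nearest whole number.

Map distances give recombination frequencies of 0.180 and 0.100 for the two intervals.
With no interference, expected double-crossover frequency = 0.180 × 0.100 = 0.01800.
Expected number = 0.01800 × 1500 = 27.00 ≈ 27.

27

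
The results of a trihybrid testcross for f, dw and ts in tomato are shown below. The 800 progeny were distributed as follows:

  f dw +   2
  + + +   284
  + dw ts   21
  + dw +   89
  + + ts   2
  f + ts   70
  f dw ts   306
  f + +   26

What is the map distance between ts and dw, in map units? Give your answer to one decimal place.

20.4 map units

The two most frequent reciprocal classes, + + + and f dw ts, are the parental types, so the F1 was + + + / f dw ts.
The two rarest classes, + + ts and f dw +, are the double crossovers. Comparing them with the parentals, only the ts allele has switched, so ts is the middle locus and the order is dw – ts – f.
Crossovers in the dw–ts interval produce the single-crossover classes + dw + and f + ts (89 + 70 = 159) plus the double crossovers (4).
RF(dw–ts) = (159 + 4) / 800 = 163/800 = 0.2037 → 20.4 map units.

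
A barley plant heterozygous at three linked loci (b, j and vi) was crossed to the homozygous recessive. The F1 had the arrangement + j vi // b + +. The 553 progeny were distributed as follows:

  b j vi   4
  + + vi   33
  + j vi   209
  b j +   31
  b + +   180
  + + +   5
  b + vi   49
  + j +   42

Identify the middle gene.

b

The two rarest classes, b j vi and + + +, are the double crossovers. Comparing them with the parentals, only the b allele has switched, so b is the middle locus and the order is vi – b – j.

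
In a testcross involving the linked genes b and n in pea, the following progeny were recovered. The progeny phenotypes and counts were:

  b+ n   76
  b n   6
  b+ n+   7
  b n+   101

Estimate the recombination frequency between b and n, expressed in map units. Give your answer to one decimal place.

6.8 map units

The two most frequent classes, b+ n (76) and b n+ (101), are the parental types, so the F1 was b+ n / b n+.
The recombinant classes are b+ n+ and b n: 7 + 6 = 13.
Recombination frequency = 13/190 = 0.0684 ≈ 6.8%, i.e. 6.8 map units.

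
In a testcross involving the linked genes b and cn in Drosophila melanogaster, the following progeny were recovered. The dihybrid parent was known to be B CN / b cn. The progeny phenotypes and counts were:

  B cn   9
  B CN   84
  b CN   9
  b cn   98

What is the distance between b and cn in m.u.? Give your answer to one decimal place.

The recombinant classes are B cn and b CN: 9 + 9 = 18.
Recombination frequency = 18/200 = 0.0900 ≈ 9.0%, i.e. 9.0 m.u.

9.0 m.u.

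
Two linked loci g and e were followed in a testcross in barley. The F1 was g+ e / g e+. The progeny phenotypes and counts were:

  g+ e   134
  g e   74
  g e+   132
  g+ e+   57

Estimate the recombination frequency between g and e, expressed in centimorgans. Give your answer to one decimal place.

The recombinant classes are g+ e+ and g e: 57 + 74 = 131.
Recombination frequency = 131/397 = 0.3300 ≈ 33.0%, i.e. 33.0 centimorgans.

33.0 centimorgans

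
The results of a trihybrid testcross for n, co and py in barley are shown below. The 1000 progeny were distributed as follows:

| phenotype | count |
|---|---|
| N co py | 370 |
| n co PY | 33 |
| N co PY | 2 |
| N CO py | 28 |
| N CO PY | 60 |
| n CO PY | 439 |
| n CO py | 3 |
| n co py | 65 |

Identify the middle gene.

py

The two most frequent reciprocal classes, n CO PY and N co py, are the parental types, so the F1 was n CO PY / N co py.
The two rarest classes, n CO py and N co PY, are the double crossovers. Comparing them with the parentals, only the py allele has switched, so py is the middle locus and the order is co – py – n.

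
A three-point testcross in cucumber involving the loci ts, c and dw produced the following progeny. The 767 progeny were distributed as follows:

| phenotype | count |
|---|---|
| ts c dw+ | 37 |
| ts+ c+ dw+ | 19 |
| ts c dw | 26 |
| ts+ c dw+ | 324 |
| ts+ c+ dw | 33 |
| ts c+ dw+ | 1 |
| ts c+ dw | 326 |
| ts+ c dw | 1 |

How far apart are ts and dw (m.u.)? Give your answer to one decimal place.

The two most frequent reciprocal classes, ts+ c dw+ and ts c+ dw, are the parental types, so the F1 was ts+ c dw+ / ts c+ dw.
The two rarest classes, ts+ c dw and ts c+ dw+, are the double crossovers. Comparing them with the parentals, only the dw allele has switched, so dw is the middle locus and the order is c – dw – ts.
Crossovers in the dw–ts interval produce the single-crossover classes ts c dw+ and ts+ c+ dw (37 + 33 = 70) plus the double crossovers (2).
RF(dw–ts) = (70 + 2) / 767 = 72/767 = 0.0939 → 9.4 m.u.

9.4 m.u.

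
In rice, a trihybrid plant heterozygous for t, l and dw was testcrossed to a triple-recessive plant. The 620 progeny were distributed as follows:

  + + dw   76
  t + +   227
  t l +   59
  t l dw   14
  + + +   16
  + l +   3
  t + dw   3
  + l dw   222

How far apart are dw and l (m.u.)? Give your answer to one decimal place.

The two most frequent reciprocal classes, + l dw and t + +, are the parental types, so the F1 was + l dw / t + +.
The two rarest classes, + l + and t + dw, are the double crossovers. Comparing them with the parentals, only the dw allele has switched, so dw is the middle locus and the order is t – dw – l.
Crossovers in the dw–l interval produce the single-crossover classes + + dw and t l + (76 + 59 = 135) plus the double crossovers (6).
RF(dw–l) = (135 + 6) / 620 = 141/620 = 0.2274 → 22.7 m.u.

22.7 m.u.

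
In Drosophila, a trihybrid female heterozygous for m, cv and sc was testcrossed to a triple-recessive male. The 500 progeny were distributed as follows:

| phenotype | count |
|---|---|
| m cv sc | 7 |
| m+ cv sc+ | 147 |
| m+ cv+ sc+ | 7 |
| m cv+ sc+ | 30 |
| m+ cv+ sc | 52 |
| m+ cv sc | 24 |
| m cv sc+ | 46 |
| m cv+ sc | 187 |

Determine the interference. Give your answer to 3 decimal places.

The two most frequent reciprocal classes, m cv+ sc and m+ cv sc+, are the parental types, so the F1 was m cv+ sc / m+ cv sc+.
The two rarest classes, m cv sc and m+ cv+ sc+, are the double crossovers. Comparing them with the parentals, only the cv allele has switched, so cv is the middle locus and the order is m – cv – sc.
m–cv: (98 + 14)/500 = 0.2240; cv–sc: (54 + 14)/500 = 0.1360.
Expected DCO frequency = 0.2240 × 0.1360 ≈ 0.03046; observed = 14/500 ≈ 0.02800.
Coefficient of coincidence = 0.02800/0.03046 ≈ 0.919; interference = 1 − 0.919 = 0.081.

0.081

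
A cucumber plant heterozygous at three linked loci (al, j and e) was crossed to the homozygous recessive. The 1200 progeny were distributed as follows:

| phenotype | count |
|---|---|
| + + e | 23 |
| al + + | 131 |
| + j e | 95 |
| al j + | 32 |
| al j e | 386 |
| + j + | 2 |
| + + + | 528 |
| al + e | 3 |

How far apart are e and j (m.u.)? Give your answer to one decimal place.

The two most frequent reciprocal classes, al j e and + + +, are the parental types, so the F1 was al j e / + + +.
The two rarest classes, al + e and + j +, are the double crossovers. Comparing them with the parentals, only the j allele has switched, so j is the middle locus and the order is e – j – al.
Crossovers in the e–j interval produce the single-crossover classes al j + and + + e (32 + 23 = 55) plus the double crossovers (5).
RF(e–j) = (55 + 5) / 1200 = 60/1200 = 0.0500 → 5.0 m.u.

5.0 m.u.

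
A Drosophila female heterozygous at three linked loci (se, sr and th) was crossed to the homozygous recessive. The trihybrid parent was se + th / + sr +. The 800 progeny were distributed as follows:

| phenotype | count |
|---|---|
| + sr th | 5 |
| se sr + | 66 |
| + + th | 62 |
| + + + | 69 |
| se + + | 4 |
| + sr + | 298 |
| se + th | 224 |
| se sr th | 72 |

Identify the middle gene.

th

The two rarest classes, se + + and + sr th, are the double crossovers. Comparing them with the parentals, only the th allele has switched, so th is the middle locus and the order is se – th – sr.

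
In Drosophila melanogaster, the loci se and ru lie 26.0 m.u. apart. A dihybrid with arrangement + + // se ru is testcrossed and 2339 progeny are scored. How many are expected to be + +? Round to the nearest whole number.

865

A map distance of 26.0 m.u. corresponds to a recombination frequency of 0.260.
The F1 is + + / se ru, so + + is a parental gamete class with expected frequency (1 − r)/2 = 0.740/2 = 0.3700.
Expected number = 0.3700 × 2339 = 865.43 ≈ 865.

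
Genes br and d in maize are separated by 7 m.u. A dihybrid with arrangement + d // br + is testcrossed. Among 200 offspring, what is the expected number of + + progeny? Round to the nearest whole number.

A map distance of 7 m.u. corresponds to a recombination frequency of 0.070.
The F1 is + d / br +, so + + is a recombinant gamete class with expected frequency r/2 = 0.070/2 = 0.0350.
Expected number = 0.0350 × 200 = 7.00 ≈ 7.

7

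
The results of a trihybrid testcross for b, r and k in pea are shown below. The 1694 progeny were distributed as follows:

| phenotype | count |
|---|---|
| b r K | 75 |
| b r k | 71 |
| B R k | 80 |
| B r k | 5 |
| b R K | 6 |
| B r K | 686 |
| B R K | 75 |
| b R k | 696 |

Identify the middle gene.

The two most frequent reciprocal classes, b R k and B r K, are the parental types, so the F1 was b R k / B r K.
The two rarest classes, b R K and B r k, are the double crossovers. Comparing them with the parentals, only the k allele has switched, so k is the middle locus and the order is b – k – r.

k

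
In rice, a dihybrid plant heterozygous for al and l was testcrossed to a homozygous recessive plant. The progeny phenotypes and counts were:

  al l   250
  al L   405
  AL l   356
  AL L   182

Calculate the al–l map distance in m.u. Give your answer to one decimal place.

The two most frequent classes, AL l (356) and al L (405), are the parental types, so the F1 was AL l / al L.
The recombinant classes are AL L and al l: 182 + 250 = 432.
Recombination frequency = 432/1193 = 0.3621 ≈ 36.2%, i.e. 36.2 m.u.

36.2 m.u.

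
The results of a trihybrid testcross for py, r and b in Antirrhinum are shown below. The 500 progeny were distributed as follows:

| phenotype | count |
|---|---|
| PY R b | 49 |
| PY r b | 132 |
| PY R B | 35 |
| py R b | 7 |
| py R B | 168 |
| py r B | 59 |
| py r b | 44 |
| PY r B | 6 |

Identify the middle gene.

The two most frequent reciprocal classes, py R B and PY r b, are the parental types, so the F1 was py R B / PY r b.
The two rarest classes, py R b and PY r B, are the double crossovers. Comparing them with the parentals, only the b allele has switched, so b is the middle locus and the order is r – b – py.

b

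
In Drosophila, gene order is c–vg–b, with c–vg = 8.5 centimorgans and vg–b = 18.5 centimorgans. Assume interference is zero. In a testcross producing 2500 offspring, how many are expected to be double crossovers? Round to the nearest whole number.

Map distances give recombination frequencies of 0.085 and 0.185 for the two intervals.
With no interference, expected double-crossover frequency = 0.085 × 0.185 = 0.01572.
Expected number = 0.01572 × 2500 = 39.31 ≈ 39.

39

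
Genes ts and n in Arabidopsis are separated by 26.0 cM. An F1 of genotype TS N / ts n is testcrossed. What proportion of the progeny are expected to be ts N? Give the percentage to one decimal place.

13.0%

A map distance of 26.0 cM corresponds to a recombination frequency of 0.260.
The F1 is TS N / ts n, so ts N is a recombinant gamete class with expected frequency r/2 = 0.260/2 = 0.1300.
That is 0.1300 = 13.0% of the progeny.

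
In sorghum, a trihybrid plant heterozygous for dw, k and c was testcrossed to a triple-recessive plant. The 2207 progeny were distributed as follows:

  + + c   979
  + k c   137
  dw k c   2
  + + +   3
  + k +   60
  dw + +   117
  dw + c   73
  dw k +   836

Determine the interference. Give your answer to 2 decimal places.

0.69

The two most frequent reciprocal classes, dw k + and + + c, are the parental types, so the F1 was dw k + / + + c.
The two rarest classes, dw k c and + + +, are the double crossovers. Comparing them with the parentals, only the c allele has switched, so c is the middle locus and the order is k – c – dw.
k–c: (254 + 5)/2207 = 0.1174; c–dw: (133 + 5)/2207 = 0.0625.
Expected DCO frequency = 0.1174 × 0.0625 ≈ 0.00734; observed = 5/2207 ≈ 0.00227.
Coefficient of coincidence = 0.00227/0.00734 ≈ 0.31; interference = 1 − 0.31 = 0.69.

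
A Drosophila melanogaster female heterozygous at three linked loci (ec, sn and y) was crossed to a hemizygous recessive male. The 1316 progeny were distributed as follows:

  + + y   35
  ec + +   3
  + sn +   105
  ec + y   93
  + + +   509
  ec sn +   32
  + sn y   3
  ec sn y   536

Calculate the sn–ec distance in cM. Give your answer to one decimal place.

The two most frequent reciprocal classes, ec sn y and + + +, are the parental types, so the F1 was ec sn y / + + +.
The two rarest classes, + sn y and ec + +, are the double crossovers. Comparing them with the parentals, only the ec allele has switched, so ec is the middle locus and the order is sn – ec – y.
Crossovers in the sn–ec interval produce the single-crossover classes ec + y and + sn + (93 + 105 = 198) plus the double crossovers (6).
RF(sn–ec) = (198 + 6) / 1316 = 204/1316 = 0.1550 → 15.5 cM.

15.5 cM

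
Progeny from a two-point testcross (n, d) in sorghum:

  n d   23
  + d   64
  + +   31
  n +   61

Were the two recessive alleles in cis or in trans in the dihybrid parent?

The two most frequent classes are + d (64) and n + (61); these are the parental (non-recombinant) types.
So the F1 carried + d on one chromosome and n + on the other — the recessive alleles are on opposite chromosomes (trans / repulsion).

trans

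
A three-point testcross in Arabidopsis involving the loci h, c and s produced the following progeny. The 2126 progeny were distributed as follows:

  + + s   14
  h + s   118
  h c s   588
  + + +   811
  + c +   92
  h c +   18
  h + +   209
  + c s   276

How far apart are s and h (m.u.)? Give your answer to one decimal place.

24.3 m.u.

The two most frequent reciprocal classes, + + + and h c s, are the parental types, so the F1 was + + + / h c s.
The two rarest classes, + + s and h c +, are the double crossovers. Comparing them with the parentals, only the s allele has switched, so s is the middle locus and the order is c – s – h.
Crossovers in the s–h interval produce the single-crossover classes h + + and + c s (209 + 276 = 485) plus the double crossovers (32).
RF(s–h) = (485 + 32) / 2126 = 517/2126 = 0.2432 → 24.3 m.u.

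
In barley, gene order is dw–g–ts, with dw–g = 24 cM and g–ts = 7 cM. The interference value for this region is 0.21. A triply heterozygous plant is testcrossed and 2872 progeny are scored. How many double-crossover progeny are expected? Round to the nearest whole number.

Map distances give recombination frequencies of 0.240 and 0.070 for the two intervals.
With interference 0.21 (so coincidence = 0.79), expected double-crossover frequency = 0.240 × 0.070 × 0.79 = 0.01327.
Expected number = 0.01327 × 2872 = 38.12 ≈ 38.

38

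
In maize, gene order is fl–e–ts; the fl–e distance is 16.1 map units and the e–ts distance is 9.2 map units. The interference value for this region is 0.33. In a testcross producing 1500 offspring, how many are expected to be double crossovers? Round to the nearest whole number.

Map distances give recombination frequencies of 0.161 and 0.092 for the two intervals.
With interference 0.33 (so coincidence = 0.67), expected double-crossover frequency = 0.161 × 0.092 × 0.67 = 0.00992.
Expected number = 0.00992 × 1500 = 14.89 ≈ 15.

15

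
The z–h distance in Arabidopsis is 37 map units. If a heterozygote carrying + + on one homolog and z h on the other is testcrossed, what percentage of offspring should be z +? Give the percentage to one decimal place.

18.5%

A map distance of 37 map units corresponds to a recombination frequency of 0.370.
The F1 is + + / z h, so z + is a recombinant gamete class with expected frequency r/2 = 0.370/2 = 0.1850.
That is 0.1850 = 18.5% of the progeny.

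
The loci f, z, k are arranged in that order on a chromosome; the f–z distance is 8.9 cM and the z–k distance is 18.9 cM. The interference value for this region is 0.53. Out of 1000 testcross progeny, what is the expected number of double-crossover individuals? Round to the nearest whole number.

Map distances give recombination frequencies of 0.089 and 0.189 for the two intervals.
With interference 0.53 (so coincidence = 0.47), expected double-crossover frequency = 0.089 × 0.189 × 0.47 = 0.00791.
Expected number = 0.00791 × 1000 = 7.91 ≈ 8.

8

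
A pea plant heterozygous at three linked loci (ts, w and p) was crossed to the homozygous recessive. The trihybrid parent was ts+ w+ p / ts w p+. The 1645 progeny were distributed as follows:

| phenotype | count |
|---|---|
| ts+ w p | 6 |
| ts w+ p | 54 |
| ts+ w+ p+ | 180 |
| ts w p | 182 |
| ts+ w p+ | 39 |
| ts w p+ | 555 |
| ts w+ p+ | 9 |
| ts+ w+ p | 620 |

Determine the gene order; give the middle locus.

w

The two rarest classes, ts+ w p and ts w+ p+, are the double crossovers. Comparing them with the parentals, only the w allele has switched, so w is the middle locus and the order is p – w – ts.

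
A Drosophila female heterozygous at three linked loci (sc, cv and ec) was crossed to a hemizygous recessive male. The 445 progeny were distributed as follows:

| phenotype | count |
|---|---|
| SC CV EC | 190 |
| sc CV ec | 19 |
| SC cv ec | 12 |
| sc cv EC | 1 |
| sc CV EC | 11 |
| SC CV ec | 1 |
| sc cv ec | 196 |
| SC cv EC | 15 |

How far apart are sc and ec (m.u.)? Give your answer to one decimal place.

The two most frequent reciprocal classes, SC CV EC and sc cv ec, are the parental types, so the F1 was SC CV EC / sc cv ec.
The two rarest classes, SC CV ec and sc cv EC, are the double crossovers. Comparing them with the parentals, only the ec allele has switched, so ec is the middle locus and the order is sc – ec – cv.
Crossovers in the sc–ec interval produce the single-crossover classes sc CV EC and SC cv ec (11 + 12 = 23) plus the double crossovers (2).
RF(sc–ec) = (23 + 2) / 445 = 25/445 = 0.0562 → 5.6 m.u.

5.6 m.u.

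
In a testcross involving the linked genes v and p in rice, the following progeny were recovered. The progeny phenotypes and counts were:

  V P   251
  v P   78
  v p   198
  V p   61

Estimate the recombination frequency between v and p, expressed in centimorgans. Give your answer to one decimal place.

23.6 centimorgans

The two most frequent classes, V P (251) and v p (198), are the parental types, so the F1 was V P / v p.
The recombinant classes are V p and v P: 61 + 78 = 139.
Recombination frequency = 139/588 = 0.2364 ≈ 23.6%, i.e. 23.6 centimorgans.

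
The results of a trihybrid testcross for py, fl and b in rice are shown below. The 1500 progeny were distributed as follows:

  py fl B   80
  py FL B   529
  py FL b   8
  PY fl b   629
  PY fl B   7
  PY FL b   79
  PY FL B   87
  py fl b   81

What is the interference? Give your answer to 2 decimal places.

0.29

The two most frequent reciprocal classes, py FL B and PY fl b, are the parental types, so the F1 was py FL B / PY fl b.
The two rarest classes, py FL b and PY fl B, are the double crossovers. Comparing them with the parentals, only the b allele has switched, so b is the middle locus and the order is py – b – fl.
py–b: (168 + 15)/1500 = 0.1220; b–fl: (159 + 15)/1500 = 0.1160.
Expected DCO frequency = 0.1220 × 0.1160 ≈ 0.01415; observed = 15/1500 ≈ 0.01000.
Coefficient of coincidence = 0.01000/0.01415 ≈ 0.71; interference = 1 − 0.71 = 0.29.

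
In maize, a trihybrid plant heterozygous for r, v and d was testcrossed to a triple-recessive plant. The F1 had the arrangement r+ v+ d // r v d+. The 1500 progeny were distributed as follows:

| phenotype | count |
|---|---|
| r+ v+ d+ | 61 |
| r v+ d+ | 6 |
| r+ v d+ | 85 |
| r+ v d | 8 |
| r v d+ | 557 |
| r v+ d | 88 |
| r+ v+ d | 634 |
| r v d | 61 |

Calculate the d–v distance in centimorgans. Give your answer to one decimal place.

9.1 centimorgans

The two rarest classes, r+ v d and r v+ d+, are the double crossovers. Comparing them with the parentals, only the v allele has switched, so v is the middle locus and the order is r – v – d.
Crossovers in the v–d interval produce the single-crossover classes r+ v+ d+ and r v d (61 + 61 = 122) plus the double crossovers (14).
RF(v–d) = (122 + 14) / 1500 = 136/1500 = 0.0907 → 9.1 centimorgans.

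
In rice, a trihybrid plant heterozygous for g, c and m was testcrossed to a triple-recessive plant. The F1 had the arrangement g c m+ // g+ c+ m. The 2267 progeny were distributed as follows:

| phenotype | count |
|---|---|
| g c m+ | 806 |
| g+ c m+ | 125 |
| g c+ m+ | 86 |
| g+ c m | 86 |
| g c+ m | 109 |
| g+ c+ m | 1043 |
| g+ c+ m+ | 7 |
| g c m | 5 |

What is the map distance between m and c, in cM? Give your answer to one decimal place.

The two rarest classes, g c m and g+ c+ m+, are the double crossovers. Comparing them with the parentals, only the m allele has switched, so m is the middle locus and the order is c – m – g.
Crossovers in the c–m interval produce the single-crossover classes g c+ m+ and g+ c m (86 + 86 = 172) plus the double crossovers (12).
RF(c–m) = (172 + 12) / 2267 = 184/2267 = 0.0812 → 8.1 cM.

8.1 cM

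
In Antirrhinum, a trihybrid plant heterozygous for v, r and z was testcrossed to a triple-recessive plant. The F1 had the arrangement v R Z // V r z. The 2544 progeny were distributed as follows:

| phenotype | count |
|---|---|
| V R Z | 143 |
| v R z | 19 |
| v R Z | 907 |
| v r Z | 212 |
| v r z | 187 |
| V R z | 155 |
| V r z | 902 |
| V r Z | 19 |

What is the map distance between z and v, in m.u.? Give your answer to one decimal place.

The two rarest classes, v R z and V r Z, are the double crossovers. Comparing them with the parentals, only the z allele has switched, so z is the middle locus and the order is v – z – r.
Crossovers in the v–z interval produce the single-crossover classes V R Z and v r z (143 + 187 = 330) plus the double crossovers (38).
RF(v–z) = (330 + 38) / 2544 = 368/2544 = 0.1447 → 14.5 m.u.

14.5 m.u.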